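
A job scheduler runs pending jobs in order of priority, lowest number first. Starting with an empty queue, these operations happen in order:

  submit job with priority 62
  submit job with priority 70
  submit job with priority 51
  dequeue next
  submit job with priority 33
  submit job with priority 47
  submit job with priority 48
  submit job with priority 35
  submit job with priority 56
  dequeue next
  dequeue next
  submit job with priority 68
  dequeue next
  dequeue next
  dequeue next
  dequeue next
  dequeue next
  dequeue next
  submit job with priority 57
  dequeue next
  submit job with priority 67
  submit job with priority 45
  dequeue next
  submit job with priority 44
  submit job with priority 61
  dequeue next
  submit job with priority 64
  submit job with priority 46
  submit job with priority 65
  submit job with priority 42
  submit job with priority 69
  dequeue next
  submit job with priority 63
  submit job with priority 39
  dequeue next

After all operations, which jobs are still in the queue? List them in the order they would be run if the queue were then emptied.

[46, 61, 63, 64, 65, 67, 69]

insert 62 → {62}
insert 70 → {62, 70}
insert 51 → {51, 62, 70}
dequeue next → 51; now {62, 70}
insert 33 → {33, 62, 70}
insert 47 → {33, 47, 62, 70}
insert 48 → {33, 47, 48, 62, 70}
insert 35 → {33, 35, 47, 48, 62, 70}
insert 56 → {33, 35, 47, 48, 56, 62, 70}
dequeue next → 33; now {35, 47, 48, 56, 62, 70}
dequeue next → 35; now {47, 48, 56, 62, 70}
insert 68 → {47, 48, 56, 62, 68, 70}
dequeue next → 47; now {48, 56, 62, 68, 70}
dequeue next → 48; now {56, 62, 68, 70}
dequeue next → 56; now {62, 68, 70}
dequeue next → 62; now {68, 70}
dequeue next → 68; now {70}
dequeue next → 70; now {}
insert 57 → {57}
dequeue next → 57; now {}
insert 67 → {67}
insert 45 → {45, 67}
dequeue next → 45; now {67}
insert 44 → {44, 67}
insert 61 → {44, 61, 67}
dequeue next → 44; now {61, 67}
insert 64 → {61, 64, 67}
insert 46 → {46, 61, 64, 67}
insert 65 → {46, 61, 64, 65, 67}
insert 42 → {42, 46, 61, 64, 65, 67}
insert 69 → {42, 46, 61, 64, 65, 67, 69}
dequeue next → 42; now {46, 61, 64, 65, 67, 69}
insert 63 → {46, 61, 63, 64, 65, 67, 69}
insert 39 → {39, 46, 61, 63, 64, 65, 67, 69}
dequeue next → 39; now {46, 61, 63, 64, 65, 67, 69}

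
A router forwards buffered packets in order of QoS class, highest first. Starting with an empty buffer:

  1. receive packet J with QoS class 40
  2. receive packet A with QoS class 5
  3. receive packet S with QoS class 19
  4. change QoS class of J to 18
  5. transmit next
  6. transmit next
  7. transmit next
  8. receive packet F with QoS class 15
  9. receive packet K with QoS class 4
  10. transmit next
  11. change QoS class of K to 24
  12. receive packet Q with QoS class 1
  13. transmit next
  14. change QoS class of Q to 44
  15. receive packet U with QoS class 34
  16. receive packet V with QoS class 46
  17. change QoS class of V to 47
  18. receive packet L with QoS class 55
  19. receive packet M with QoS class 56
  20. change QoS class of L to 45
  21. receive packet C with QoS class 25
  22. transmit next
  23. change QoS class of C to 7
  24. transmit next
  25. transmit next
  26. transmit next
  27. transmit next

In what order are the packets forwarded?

add J (QoS class 40) → {J:40}
add A (QoS class 5) → {J:40, A:5}
add S (QoS class 19) → {J:40, S:19, A:5}
update J to QoS class 18 → {S:19, J:18, A:5}
transmit next → S; now {J:18, A:5}
transmit next → J; now {A:5}
transmit next → A; now {}
add F (QoS class 15) → {F:15}
add K (QoS class 4) → {F:15, K:4}
transmit next → F; now {K:4}
update K to QoS class 24 → {K:24}
add Q (QoS class 1) → {K:24, Q:1}
transmit next → K; now {Q:1}
update Q to QoS class 44 → {Q:44}
add U (QoS class 34) → {Q:44, U:34}
add V (QoS class 46) → {V:46, Q:44, U:34}
update V to QoS class 47 → {V:47, Q:44, U:34}
add L (QoS class 55) → {L:55, V:47, Q:44, U:34}
add M (QoS class 56) → {M:56, L:55, V:47, Q:44, U:34}
update L to QoS class 45 → {M:56, V:47, L:45, Q:44, U:34}
add C (QoS class 25) → {M:56, V:47, L:45, Q:44, U:34, C:25}
transmit next → M; now {V:47, L:45, Q:44, U:34, C:25}
update C to QoS class 7 → {V:47, L:45, Q:44, U:34, C:7}
transmit next → V; now {L:45, Q:44, U:34, C:7}
transmit next → L; now {Q:44, U:34, C:7}
transmit next → Q; now {U:34, C:7}
transmit next → U; now {C:7}

[S, J, A, F, K, M, V, L, Q, U]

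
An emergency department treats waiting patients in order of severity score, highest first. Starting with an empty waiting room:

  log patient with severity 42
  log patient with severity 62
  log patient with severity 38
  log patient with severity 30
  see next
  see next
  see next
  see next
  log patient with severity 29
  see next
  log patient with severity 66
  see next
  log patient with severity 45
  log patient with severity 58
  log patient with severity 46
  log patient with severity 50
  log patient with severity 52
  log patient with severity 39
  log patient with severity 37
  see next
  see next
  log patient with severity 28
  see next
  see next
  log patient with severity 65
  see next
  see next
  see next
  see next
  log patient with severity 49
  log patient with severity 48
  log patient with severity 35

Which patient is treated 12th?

insert 42 → {42}
insert 62 → {62, 42}
insert 38 → {62, 42, 38}
insert 30 → {62, 42, 38, 30}
see next → 62; now {42, 38, 30}
see next → 42; now {38, 30}
see next → 38; now {30}
see next → 30; now {}
insert 29 → {29}
see next → 29; now {}
insert 66 → {66}
see next → 66; now {}
insert 45 → {45}
insert 58 → {58, 45}
insert 46 → {58, 46, 45}
insert 50 → {58, 50, 46, 45}
insert 52 → {58, 52, 50, 46, 45}
insert 39 → {58, 52, 50, 46, 45, 39}
insert 37 → {58, 52, 50, 46, 45, 39, 37}
see next → 58; now {52, 50, 46, 45, 39, 37}
see next → 52; now {50, 46, 45, 39, 37}
insert 28 → {50, 46, 45, 39, 37, 28}
see next → 50; now {46, 45, 39, 37, 28}
see next → 46; now {45, 39, 37, 28}
insert 65 → {65, 45, 39, 37, 28}
see next → 65; now {45, 39, 37, 28}
see next → 45; now {39, 37, 28}
see next → 39; now {37, 28}
see next → 37; now {28}
insert 49 → {49, 28}
insert 48 → {49, 48, 28}
insert 35 → {49, 48, 35, 28}

45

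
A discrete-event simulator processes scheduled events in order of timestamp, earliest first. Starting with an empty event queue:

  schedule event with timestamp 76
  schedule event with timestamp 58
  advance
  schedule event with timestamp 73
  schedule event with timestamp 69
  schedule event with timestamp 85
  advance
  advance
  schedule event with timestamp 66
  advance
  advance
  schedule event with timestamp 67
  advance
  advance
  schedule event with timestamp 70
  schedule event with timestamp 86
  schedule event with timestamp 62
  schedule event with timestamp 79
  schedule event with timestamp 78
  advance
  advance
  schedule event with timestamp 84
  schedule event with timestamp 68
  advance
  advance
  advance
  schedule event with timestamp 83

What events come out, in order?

58 → 69 → 73 → 66 → 76 → 67 → 85 → 62 → 70 → 68 → 78 → 79

insert 76 → {76}
insert 58 → {58, 76}
advance → 58; now {76}
insert 73 → {73, 76}
insert 69 → {69, 73, 76}
insert 85 → {69, 73, 76, 85}
advance → 69; now {73, 76, 85}
advance → 73; now {76, 85}
insert 66 → {66, 76, 85}
advance → 66; now {76, 85}
advance → 76; now {85}
insert 67 → {67, 85}
advance → 67; now {85}
advance → 85; now {}
insert 70 → {70}
insert 86 → {70, 86}
insert 62 → {62, 70, 86}
insert 79 → {62, 70, 79, 86}
insert 78 → {62, 70, 78, 79, 86}
advance → 62; now {70, 78, 79, 86}
advance → 70; now {78, 79, 86}
insert 84 → {78, 79, 84, 86}
insert 68 → {68, 78, 79, 84, 86}
advance → 68; now {78, 79, 84, 86}
advance → 78; now {79, 84, 86}
advance → 79; now {84, 86}
insert 83 → {83, 84, 86}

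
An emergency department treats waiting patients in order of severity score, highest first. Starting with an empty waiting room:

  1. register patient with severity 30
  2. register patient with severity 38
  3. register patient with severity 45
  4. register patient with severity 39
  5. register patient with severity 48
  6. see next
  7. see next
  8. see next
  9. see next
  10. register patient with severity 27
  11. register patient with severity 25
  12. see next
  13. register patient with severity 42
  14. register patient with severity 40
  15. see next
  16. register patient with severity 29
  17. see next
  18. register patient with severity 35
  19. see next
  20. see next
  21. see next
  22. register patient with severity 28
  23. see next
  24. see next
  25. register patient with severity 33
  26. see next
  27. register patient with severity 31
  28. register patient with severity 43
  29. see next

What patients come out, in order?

insert 30 → {30}
insert 38 → {38, 30}
insert 45 → {45, 38, 30}
insert 39 → {45, 39, 38, 30}
insert 48 → {48, 45, 39, 38, 30}
see next → 48; now {45, 39, 38, 30}
see next → 45; now {39, 38, 30}
see next → 39; now {38, 30}
see next → 38; now {30}
insert 27 → {30, 27}
insert 25 → {30, 27, 25}
see next → 30; now {27, 25}
insert 42 → {42, 27, 25}
insert 40 → {42, 40, 27, 25}
see next → 42; now {40, 27, 25}
insert 29 → {40, 29, 27, 25}
see next → 40; now {29, 27, 25}
insert 35 → {35, 29, 27, 25}
see next → 35; now {29, 27, 25}
see next → 29; now {27, 25}
see next → 27; now {25}
insert 28 → {28, 25}
see next → 28; now {25}
see next → 25; now {}
insert 33 → {33}
see next → 33; now {}
insert 31 → {31}
insert 43 → {43, 31}
see next → 43; now {31}

[48, 45, 39, 38, 30, 42, 40, 35, 29, 27, 28, 25, 33, 43]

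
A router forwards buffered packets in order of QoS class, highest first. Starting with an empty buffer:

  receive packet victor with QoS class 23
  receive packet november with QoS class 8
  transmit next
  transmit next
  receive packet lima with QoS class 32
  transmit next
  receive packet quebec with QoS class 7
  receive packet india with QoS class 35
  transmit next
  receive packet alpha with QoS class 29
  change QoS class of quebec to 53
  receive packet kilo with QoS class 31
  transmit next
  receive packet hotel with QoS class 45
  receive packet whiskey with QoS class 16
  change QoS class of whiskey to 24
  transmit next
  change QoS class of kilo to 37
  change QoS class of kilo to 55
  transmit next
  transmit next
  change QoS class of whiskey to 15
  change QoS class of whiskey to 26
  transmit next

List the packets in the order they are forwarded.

add victor (QoS class 23) → {victor:23}
add november (QoS class 8) → {victor:23, november:8}
transmit next → victor; now {november:8}
transmit next → november; now {}
add lima (QoS class 32) → {lima:32}
transmit next → lima; now {}
add quebec (QoS class 7) → {quebec:7}
add india (QoS class 35) → {india:35, quebec:7}
transmit next → india; now {quebec:7}
add alpha (QoS class 29) → {alpha:29, quebec:7}
update quebec to QoS class 53 → {quebec:53, alpha:29}
add kilo (QoS class 31) → {quebec:53, kilo:31, alpha:29}
transmit next → quebec; now {kilo:31, alpha:29}
add hotel (QoS class 45) → {hotel:45, kilo:31, alpha:29}
add whiskey (QoS class 16) → {hotel:45, kilo:31, alpha:29, whiskey:16}
update whiskey to QoS class 24 → {hotel:45, kilo:31, alpha:29, whiskey:24}
transmit next → hotel; now {kilo:31, alpha:29, whiskey:24}
update kilo to QoS class 37 → {kilo:37, alpha:29, whiskey:24}
update kilo to QoS class 55 → {kilo:55, alpha:29, whiskey:24}
transmit next → kilo; now {alpha:29, whiskey:24}
transmit next → alpha; now {whiskey:24}
update whiskey to QoS class 15 → {whiskey:15}
update whiskey to QoS class 26 → {whiskey:26}
transmit next → whiskey; now {}

victor → november → lima → india → quebec → hotel → kilo → alpha → whiskey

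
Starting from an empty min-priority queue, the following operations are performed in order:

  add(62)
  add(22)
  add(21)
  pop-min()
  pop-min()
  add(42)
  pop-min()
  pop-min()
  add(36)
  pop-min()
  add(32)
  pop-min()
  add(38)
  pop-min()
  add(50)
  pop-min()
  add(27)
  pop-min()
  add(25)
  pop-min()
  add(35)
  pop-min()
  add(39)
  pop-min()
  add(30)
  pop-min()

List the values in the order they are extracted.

insert 62 → {62}
insert 22 → {22, 62}
insert 21 → {21, 22, 62}
pop-min → 21; now {22, 62}
pop-min → 22; now {62}
insert 42 → {42, 62}
pop-min → 42; now {62}
pop-min → 62; now {}
insert 36 → {36}
pop-min → 36; now {}
insert 32 → {32}
pop-min → 32; now {}
insert 38 → {38}
pop-min → 38; now {}
insert 50 → {50}
pop-min → 50; now {}
insert 27 → {27}
pop-min → 27; now {}
insert 25 → {25}
pop-min → 25; now {}
insert 35 → {35}
pop-min → 35; now {}
insert 39 → {39}
pop-min → 39; now {}
insert 30 → {30}
pop-min → 30; now {}

21 → 22 → 42 → 62 → 36 → 32 → 38 → 50 → 27 → 25 → 35 → 39 → 30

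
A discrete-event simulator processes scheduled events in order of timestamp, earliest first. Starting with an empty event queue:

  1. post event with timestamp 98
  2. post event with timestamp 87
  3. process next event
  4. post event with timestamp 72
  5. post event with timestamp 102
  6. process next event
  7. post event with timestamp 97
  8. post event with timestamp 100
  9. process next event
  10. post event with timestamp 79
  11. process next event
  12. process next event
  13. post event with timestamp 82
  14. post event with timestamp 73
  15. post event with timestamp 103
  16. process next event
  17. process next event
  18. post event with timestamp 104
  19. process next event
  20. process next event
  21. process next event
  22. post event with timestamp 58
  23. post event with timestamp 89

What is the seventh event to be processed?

82

insert 98 → {98}
insert 87 → {87, 98}
process next event → 87; now {98}
insert 72 → {72, 98}
insert 102 → {72, 98, 102}
process next event → 72; now {98, 102}
insert 97 → {97, 98, 102}
insert 100 → {97, 98, 100, 102}
process next event → 97; now {98, 100, 102}
insert 79 → {79, 98, 100, 102}
process next event → 79; now {98, 100, 102}
process next event → 98; now {100, 102}
insert 82 → {82, 100, 102}
insert 73 → {73, 82, 100, 102}
insert 103 → {73, 82, 100, 102, 103}
process next event → 73; now {82, 100, 102, 103}
process next event → 82; now {100, 102, 103}
insert 104 → {100, 102, 103, 104}
process next event → 100; now {102, 103, 104}
process next event → 102; now {103, 104}
process next event → 103; now {104}
insert 58 → {58, 104}
insert 89 → {58, 89, 104}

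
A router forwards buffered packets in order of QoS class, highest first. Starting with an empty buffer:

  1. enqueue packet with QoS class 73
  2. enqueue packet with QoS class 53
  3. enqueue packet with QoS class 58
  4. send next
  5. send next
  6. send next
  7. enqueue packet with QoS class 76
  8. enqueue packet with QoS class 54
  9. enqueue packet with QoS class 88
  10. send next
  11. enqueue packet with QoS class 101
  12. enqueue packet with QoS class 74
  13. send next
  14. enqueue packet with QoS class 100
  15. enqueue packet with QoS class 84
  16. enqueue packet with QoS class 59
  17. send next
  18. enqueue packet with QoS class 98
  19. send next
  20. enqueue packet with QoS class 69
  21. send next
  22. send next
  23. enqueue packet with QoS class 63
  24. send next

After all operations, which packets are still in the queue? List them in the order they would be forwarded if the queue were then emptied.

[69, 63, 59, 54]

insert 73 → {73}
insert 53 → {73, 53}
insert 58 → {73, 58, 53}
send next → 73; now {58, 53}
send next → 58; now {53}
send next → 53; now {}
insert 76 → {76}
insert 54 → {76, 54}
insert 88 → {88, 76, 54}
send next → 88; now {76, 54}
insert 101 → {101, 76, 54}
insert 74 → {101, 76, 74, 54}
send next → 101; now {76, 74, 54}
insert 100 → {100, 76, 74, 54}
insert 84 → {100, 84, 76, 74, 54}
insert 59 → {100, 84, 76, 74, 59, 54}
send next → 100; now {84, 76, 74, 59, 54}
insert 98 → {98, 84, 76, 74, 59, 54}
send next → 98; now {84, 76, 74, 59, 54}
insert 69 → {84, 76, 74, 69, 59, 54}
send next → 84; now {76, 74, 69, 59, 54}
send next → 76; now {74, 69, 59, 54}
insert 63 → {74, 69, 63, 59, 54}
send next → 74; now {69, 63, 59, 54}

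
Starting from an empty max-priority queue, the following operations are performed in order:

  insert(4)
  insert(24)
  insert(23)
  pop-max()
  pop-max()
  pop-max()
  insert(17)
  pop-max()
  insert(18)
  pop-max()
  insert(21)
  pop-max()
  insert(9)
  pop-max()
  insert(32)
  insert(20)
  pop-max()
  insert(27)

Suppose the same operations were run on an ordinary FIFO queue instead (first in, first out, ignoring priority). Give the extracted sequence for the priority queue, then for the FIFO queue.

priority queue: 24, 23, 4, 17, 18, 21, 9, 32; FIFO queue: 4, 24, 23, 17, 18, 21, 9, 32

insert 4 → {4}
insert 24 → {24, 4}
insert 23 → {24, 23, 4}
pop-max → 24; now {23, 4}
pop-max → 23; now {4}
pop-max → 4; now {}
insert 17 → {17}
pop-max → 17; now {}
insert 18 → {18}
pop-max → 18; now {}
insert 21 → {21}
pop-max → 21; now {}
insert 9 → {9}
pop-max → 9; now {}
insert 32 → {32}
insert 20 → {32, 20}
pop-max → 32; now {20}
insert 27 → {27, 20}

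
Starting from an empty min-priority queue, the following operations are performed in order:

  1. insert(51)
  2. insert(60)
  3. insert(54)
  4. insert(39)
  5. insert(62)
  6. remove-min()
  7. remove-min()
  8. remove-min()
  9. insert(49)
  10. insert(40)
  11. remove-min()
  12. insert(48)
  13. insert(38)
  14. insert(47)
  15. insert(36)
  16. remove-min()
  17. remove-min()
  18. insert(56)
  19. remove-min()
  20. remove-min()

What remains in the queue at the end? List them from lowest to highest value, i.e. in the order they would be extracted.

insert 51 → {51}
insert 60 → {51, 60}
insert 54 → {51, 54, 60}
insert 39 → {39, 51, 54, 60}
insert 62 → {39, 51, 54, 60, 62}
remove-min → 39; now {51, 54, 60, 62}
remove-min → 51; now {54, 60, 62}
remove-min → 54; now {60, 62}
insert 49 → {49, 60, 62}
insert 40 → {40, 49, 60, 62}
remove-min → 40; now {49, 60, 62}
insert 48 → {48, 49, 60, 62}
insert 38 → {38, 48, 49, 60, 62}
insert 47 → {38, 47, 48, 49, 60, 62}
insert 36 → {36, 38, 47, 48, 49, 60, 62}
remove-min → 36; now {38, 47, 48, 49, 60, 62}
remove-min → 38; now {47, 48, 49, 60, 62}
insert 56 → {47, 48, 49, 56, 60, 62}
remove-min → 47; now {48, 49, 56, 60, 62}
remove-min → 48; now {49, 56, 60, 62}

[49, 56, 60, 62]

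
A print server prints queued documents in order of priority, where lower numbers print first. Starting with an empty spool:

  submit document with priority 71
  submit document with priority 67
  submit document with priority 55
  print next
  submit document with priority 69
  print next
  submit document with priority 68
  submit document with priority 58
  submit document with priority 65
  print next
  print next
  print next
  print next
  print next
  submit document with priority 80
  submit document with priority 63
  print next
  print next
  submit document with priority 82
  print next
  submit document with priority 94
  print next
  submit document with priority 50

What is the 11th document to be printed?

insert 71 → {71}
insert 67 → {67, 71}
insert 55 → {55, 67, 71}
print next → 55; now {67, 71}
insert 69 → {67, 69, 71}
print next → 67; now {69, 71}
insert 68 → {68, 69, 71}
insert 58 → {58, 68, 69, 71}
insert 65 → {58, 65, 68, 69, 71}
print next → 58; now {65, 68, 69, 71}
print next → 65; now {68, 69, 71}
print next → 68; now {69, 71}
print next → 69; now {71}
print next → 71; now {}
insert 80 → {80}
insert 63 → {63, 80}
print next → 63; now {80}
print next → 80; now {}
insert 82 → {82}
print next → 82; now {}
insert 94 → {94}
print next → 94; now {}
insert 50 → {50}

94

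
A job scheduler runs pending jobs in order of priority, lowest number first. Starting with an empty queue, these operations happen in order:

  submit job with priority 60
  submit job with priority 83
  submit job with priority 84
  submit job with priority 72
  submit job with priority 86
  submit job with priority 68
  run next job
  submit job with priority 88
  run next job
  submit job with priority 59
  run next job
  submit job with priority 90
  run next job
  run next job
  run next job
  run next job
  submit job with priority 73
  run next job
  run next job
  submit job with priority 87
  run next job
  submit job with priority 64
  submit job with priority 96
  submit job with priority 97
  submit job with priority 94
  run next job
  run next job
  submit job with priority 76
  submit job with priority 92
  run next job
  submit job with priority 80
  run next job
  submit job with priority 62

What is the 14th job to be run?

80

insert 60 → {60}
insert 83 → {60, 83}
insert 84 → {60, 83, 84}
insert 72 → {60, 72, 83, 84}
insert 86 → {60, 72, 83, 84, 86}
insert 68 → {60, 68, 72, 83, 84, 86}
run next job → 60; now {68, 72, 83, 84, 86}
insert 88 → {68, 72, 83, 84, 86, 88}
run next job → 68; now {72, 83, 84, 86, 88}
insert 59 → {59, 72, 83, 84, 86, 88}
run next job → 59; now {72, 83, 84, 86, 88}
insert 90 → {72, 83, 84, 86, 88, 90}
run next job → 72; now {83, 84, 86, 88, 90}
run next job → 83; now {84, 86, 88, 90}
run next job → 84; now {86, 88, 90}
run next job → 86; now {88, 90}
insert 73 → {73, 88, 90}
run next job → 73; now {88, 90}
run next job → 88; now {90}
insert 87 → {87, 90}
run next job → 87; now {90}
insert 64 → {64, 90}
insert 96 → {64, 90, 96}
insert 97 → {64, 90, 96, 97}
insert 94 → {64, 90, 94, 96, 97}
run next job → 64; now {90, 94, 96, 97}
run next job → 90; now {94, 96, 97}
insert 76 → {76, 94, 96, 97}
insert 92 → {76, 92, 94, 96, 97}
run next job → 76; now {92, 94, 96, 97}
insert 80 → {80, 92, 94, 96, 97}
run next job → 80; now {92, 94, 96, 97}
insert 62 → {62, 92, 94, 96, 97}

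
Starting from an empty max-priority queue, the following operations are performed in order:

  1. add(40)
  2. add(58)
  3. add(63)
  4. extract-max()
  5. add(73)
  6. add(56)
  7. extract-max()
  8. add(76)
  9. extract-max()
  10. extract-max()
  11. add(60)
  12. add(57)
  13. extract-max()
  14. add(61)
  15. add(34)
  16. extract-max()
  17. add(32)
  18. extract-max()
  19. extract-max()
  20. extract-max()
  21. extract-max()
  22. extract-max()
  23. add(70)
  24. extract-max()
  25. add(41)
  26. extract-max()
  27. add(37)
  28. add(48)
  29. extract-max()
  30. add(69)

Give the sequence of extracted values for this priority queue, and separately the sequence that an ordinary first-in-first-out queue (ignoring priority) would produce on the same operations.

priority queue: 63, 73, 76, 58, 60, 61, 57, 56, 40, 34, 32, 70, 41, 48; FIFO queue: 40 → 58 → 63 → 73 → 56 → 76 → 60 → 57 → 61 → 34 → 32 → 70 → 41 → 37

insert 40 → {40}
insert 58 → {58, 40}
insert 63 → {63, 58, 40}
extract-max → 63; now {58, 40}
insert 73 → {73, 58, 40}
insert 56 → {73, 58, 56, 40}
extract-max → 73; now {58, 56, 40}
insert 76 → {76, 58, 56, 40}
extract-max → 76; now {58, 56, 40}
extract-max → 58; now {56, 40}
insert 60 → {60, 56, 40}
insert 57 → {60, 57, 56, 40}
extract-max → 60; now {57, 56, 40}
insert 61 → {61, 57, 56, 40}
insert 34 → {61, 57, 56, 40, 34}
extract-max → 61; now {57, 56, 40, 34}
insert 32 → {57, 56, 40, 34, 32}
extract-max → 57; now {56, 40, 34, 32}
extract-max → 56; now {40, 34, 32}
extract-max → 40; now {34, 32}
extract-max → 34; now {32}
extract-max → 32; now {}
insert 70 → {70}
extract-max → 70; now {}
insert 41 → {41}
extract-max → 41; now {}
insert 37 → {37}
insert 48 → {48, 37}
extract-max → 48; now {37}
insert 69 → {69, 37}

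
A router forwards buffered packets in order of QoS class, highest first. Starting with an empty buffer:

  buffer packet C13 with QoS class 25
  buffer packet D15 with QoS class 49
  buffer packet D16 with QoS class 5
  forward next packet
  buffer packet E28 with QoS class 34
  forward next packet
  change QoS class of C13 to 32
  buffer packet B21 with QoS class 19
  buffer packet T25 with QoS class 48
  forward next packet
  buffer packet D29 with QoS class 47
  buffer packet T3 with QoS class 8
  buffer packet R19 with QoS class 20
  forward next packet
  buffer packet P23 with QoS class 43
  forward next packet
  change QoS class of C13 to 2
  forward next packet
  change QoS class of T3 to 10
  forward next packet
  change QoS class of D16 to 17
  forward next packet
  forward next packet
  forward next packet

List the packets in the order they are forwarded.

D15 → E28 → T25 → D29 → P23 → R19 → B21 → D16 → T3 → C13

add C13 (QoS class 25) → {C13:25}
add D15 (QoS class 49) → {D15:49, C13:25}
add D16 (QoS class 5) → {D15:49, C13:25, D16:5}
forward next packet → D15; now {C13:25, D16:5}
add E28 (QoS class 34) → {E28:34, C13:25, D16:5}
forward next packet → E28; now {C13:25, D16:5}
update C13 to QoS class 32 → {C13:32, D16:5}
add B21 (QoS class 19) → {C13:32, B21:19, D16:5}
add T25 (QoS class 48) → {T25:48, C13:32, B21:19, D16:5}
forward next packet → T25; now {C13:32, B21:19, D16:5}
add D29 (QoS class 47) → {D29:47, C13:32, B21:19, D16:5}
add T3 (QoS class 8) → {D29:47, C13:32, B21:19, T3:8, D16:5}
add R19 (QoS class 20) → {D29:47, C13:32, R19:20, B21:19, T3:8, D16:5}
forward next packet → D29; now {C13:32, R19:20, B21:19, T3:8, D16:5}
add P23 (QoS class 43) → {P23:43, C13:32, R19:20, B21:19, T3:8, D16:5}
forward next packet → P23; now {C13:32, R19:20, B21:19, T3:8, D16:5}
update C13 to QoS class 2 → {R19:20, B21:19, T3:8, D16:5, C13:2}
forward next packet → R19; now {B21:19, T3:8, D16:5, C13:2}
update T3 to QoS class 10 → {B21:19, T3:10, D16:5, C13:2}
forward next packet → B21; now {T3:10, D16:5, C13:2}
update D16 to QoS class 17 → {D16:17, T3:10, C13:2}
forward next packet → D16; now {T3:10, C13:2}
forward next packet → T3; now {C13:2}
forward next packet → C13; now {}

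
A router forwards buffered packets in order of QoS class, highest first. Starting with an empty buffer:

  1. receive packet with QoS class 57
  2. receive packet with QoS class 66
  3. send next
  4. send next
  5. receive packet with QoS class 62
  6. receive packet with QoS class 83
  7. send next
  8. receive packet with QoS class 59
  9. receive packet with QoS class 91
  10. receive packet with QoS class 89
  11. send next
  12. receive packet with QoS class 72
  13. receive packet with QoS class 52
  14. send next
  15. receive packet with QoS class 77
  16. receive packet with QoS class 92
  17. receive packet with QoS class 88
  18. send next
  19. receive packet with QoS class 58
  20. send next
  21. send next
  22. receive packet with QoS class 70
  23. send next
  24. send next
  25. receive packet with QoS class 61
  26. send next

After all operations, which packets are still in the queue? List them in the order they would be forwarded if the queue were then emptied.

insert 57 → {57}
insert 66 → {66, 57}
send next → 66; now {57}
send next → 57; now {}
insert 62 → {62}
insert 83 → {83, 62}
send next → 83; now {62}
insert 59 → {62, 59}
insert 91 → {91, 62, 59}
insert 89 → {91, 89, 62, 59}
send next → 91; now {89, 62, 59}
insert 72 → {89, 72, 62, 59}
insert 52 → {89, 72, 62, 59, 52}
send next → 89; now {72, 62, 59, 52}
insert 77 → {77, 72, 62, 59, 52}
insert 92 → {92, 77, 72, 62, 59, 52}
insert 88 → {92, 88, 77, 72, 62, 59, 52}
send next → 92; now {88, 77, 72, 62, 59, 52}
insert 58 → {88, 77, 72, 62, 59, 58, 52}
send next → 88; now {77, 72, 62, 59, 58, 52}
send next → 77; now {72, 62, 59, 58, 52}
insert 70 → {72, 70, 62, 59, 58, 52}
send next → 72; now {70, 62, 59, 58, 52}
send next → 70; now {62, 59, 58, 52}
insert 61 → {62, 61, 59, 58, 52}
send next → 62; now {61, 59, 58, 52}

61 → 59 → 58 → 52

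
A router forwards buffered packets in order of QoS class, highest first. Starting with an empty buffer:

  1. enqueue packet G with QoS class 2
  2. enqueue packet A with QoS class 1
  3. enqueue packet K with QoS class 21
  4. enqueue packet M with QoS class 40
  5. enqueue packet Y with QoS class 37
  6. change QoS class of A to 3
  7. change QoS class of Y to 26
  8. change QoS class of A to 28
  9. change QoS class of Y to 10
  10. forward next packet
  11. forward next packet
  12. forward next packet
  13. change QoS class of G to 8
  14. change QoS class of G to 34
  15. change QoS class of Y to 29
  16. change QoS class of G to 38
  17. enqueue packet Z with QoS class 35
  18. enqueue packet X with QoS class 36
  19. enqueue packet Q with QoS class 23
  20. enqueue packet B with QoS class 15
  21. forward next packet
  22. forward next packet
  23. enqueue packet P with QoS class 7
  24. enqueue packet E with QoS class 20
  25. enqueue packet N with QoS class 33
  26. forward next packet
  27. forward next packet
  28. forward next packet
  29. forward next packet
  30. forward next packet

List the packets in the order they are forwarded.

add G (QoS class 2) → {G:2}
add A (QoS class 1) → {G:2, A:1}
add K (QoS class 21) → {K:21, G:2, A:1}
add M (QoS class 40) → {M:40, K:21, G:2, A:1}
add Y (QoS class 37) → {M:40, Y:37, K:21, G:2, A:1}
update A to QoS class 3 → {M:40, Y:37, K:21, A:3, G:2}
update Y to QoS class 26 → {M:40, Y:26, K:21, A:3, G:2}
update A to QoS class 28 → {M:40, A:28, Y:26, K:21, G:2}
update Y to QoS class 10 → {M:40, A:28, K:21, Y:10, G:2}
forward next packet → M; now {A:28, K:21, Y:10, G:2}
forward next packet → A; now {K:21, Y:10, G:2}
forward next packet → K; now {Y:10, G:2}
update G to QoS class 8 → {Y:10, G:8}
update G to QoS class 34 → {G:34, Y:10}
update Y to QoS class 29 → {G:34, Y:29}
update G to QoS class 38 → {G:38, Y:29}
add Z (QoS class 35) → {G:38, Z:35, Y:29}
add X (QoS class 36) → {G:38, X:36, Z:35, Y:29}
add Q (QoS class 23) → {G:38, X:36, Z:35, Y:29, Q:23}
add B (QoS class 15) → {G:38, X:36, Z:35, Y:29, Q:23, B:15}
forward next packet → G; now {X:36, Z:35, Y:29, Q:23, B:15}
forward next packet → X; now {Z:35, Y:29, Q:23, B:15}
add P (QoS class 7) → {Z:35, Y:29, Q:23, B:15, P:7}
add E (QoS class 20) → {Z:35, Y:29, Q:23, E:20, B:15, P:7}
add N (QoS class 33) → {Z:35, N:33, Y:29, Q:23, E:20, B:15, P:7}
forward next packet → Z; now {N:33, Y:29, Q:23, E:20, B:15, P:7}
forward next packet → N; now {Y:29, Q:23, E:20, B:15, P:7}
forward next packet → Y; now {Q:23, E:20, B:15, P:7}
forward next packet → Q; now {E:20, B:15, P:7}
forward next packet → E; now {B:15, P:7}

M → A → K → G → X → Z → N → Y → Q → E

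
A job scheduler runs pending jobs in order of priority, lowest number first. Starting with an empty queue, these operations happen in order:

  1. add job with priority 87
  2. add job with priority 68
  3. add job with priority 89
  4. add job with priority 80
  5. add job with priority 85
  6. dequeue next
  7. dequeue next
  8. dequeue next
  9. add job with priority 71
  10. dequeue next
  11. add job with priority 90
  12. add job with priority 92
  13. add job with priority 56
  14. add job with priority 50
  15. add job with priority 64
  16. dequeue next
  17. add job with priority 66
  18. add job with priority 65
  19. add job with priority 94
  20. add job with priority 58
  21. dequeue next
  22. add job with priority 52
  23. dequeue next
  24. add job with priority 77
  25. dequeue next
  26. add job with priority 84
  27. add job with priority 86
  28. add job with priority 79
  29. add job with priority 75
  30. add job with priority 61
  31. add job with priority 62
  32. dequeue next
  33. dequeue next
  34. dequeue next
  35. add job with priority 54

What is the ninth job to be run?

insert 87 → {87}
insert 68 → {68, 87}
insert 89 → {68, 87, 89}
insert 80 → {68, 80, 87, 89}
insert 85 → {68, 80, 85, 87, 89}
dequeue next → 68; now {80, 85, 87, 89}
dequeue next → 80; now {85, 87, 89}
dequeue next → 85; now {87, 89}
insert 71 → {71, 87, 89}
dequeue next → 71; now {87, 89}
insert 90 → {87, 89, 90}
insert 92 → {87, 89, 90, 92}
insert 56 → {56, 87, 89, 90, 92}
insert 50 → {50, 56, 87, 89, 90, 92}
insert 64 → {50, 56, 64, 87, 89, 90, 92}
dequeue next → 50; now {56, 64, 87, 89, 90, 92}
insert 66 → {56, 64, 66, 87, 89, 90, 92}
insert 65 → {56, 64, 65, 66, 87, 89, 90, 92}
insert 94 → {56, 64, 65, 66, 87, 89, 90, 92, 94}
insert 58 → {56, 58, 64, 65, 66, 87, 89, 90, 92, 94}
dequeue next → 56; now {58, 64, 65, 66, 87, 89, 90, 92, 94}
insert 52 → {52, 58, 64, 65, 66, 87, 89, 90, 92, 94}
dequeue next → 52; now {58, 64, 65, 66, 87, 89, 90, 92, 94}
insert 77 → {58, 64, 65, 66, 77, 87, 89, 90, 92, 94}
dequeue next → 58; now {64, 65, 66, 77, 87, 89, 90, 92, 94}
insert 84 → {64, 65, 66, 77, 84, 87, 89, 90, 92, 94}
insert 86 → {64, 65, 66, 77, 84, 86, 87, 89, 90, 92, 94}
insert 79 → {64, 65, 66, 77, 79, 84, 86, 87, 89, 90, 92, 94}
insert 75 → {64, 65, 66, 75, 77, 79, 84, 86, 87, 89, 90, 92, 94}
insert 61 → {61, 64, 65, 66, 75, 77, 79, 84, 86, 87, 89, 90, 92, 94}
insert 62 → {61, 62, 64, 65, 66, 75, 77, 79, 84, 86, 87, 89, 90, 92, 94}
dequeue next → 61; now {62, 64, 65, 66, 75, 77, 79, 84, 86, 87, 89, 90, 92, 94}
dequeue next → 62; now {64, 65, 66, 75, 77, 79, 84, 86, 87, 89, 90, 92, 94}
dequeue next → 64; now {65, 66, 75, 77, 79, 84, 86, 87, 89, 90, 92, 94}
insert 54 → {54, 65, 66, 75, 77, 79, 84, 86, 87, 89, 90, 92, 94}

61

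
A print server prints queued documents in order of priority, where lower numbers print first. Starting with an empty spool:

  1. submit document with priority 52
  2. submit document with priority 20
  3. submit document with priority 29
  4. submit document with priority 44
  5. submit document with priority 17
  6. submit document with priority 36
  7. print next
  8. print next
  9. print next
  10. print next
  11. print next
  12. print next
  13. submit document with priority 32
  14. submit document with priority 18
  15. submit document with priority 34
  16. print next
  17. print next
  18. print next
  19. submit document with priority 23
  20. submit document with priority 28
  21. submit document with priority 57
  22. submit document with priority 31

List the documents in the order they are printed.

17, 20, 29, 36, 44, 52, 18, 32, 34

insert 52 → {52}
insert 20 → {20, 52}
insert 29 → {20, 29, 52}
insert 44 → {20, 29, 44, 52}
insert 17 → {17, 20, 29, 44, 52}
insert 36 → {17, 20, 29, 36, 44, 52}
print next → 17; now {20, 29, 36, 44, 52}
print next → 20; now {29, 36, 44, 52}
print next → 29; now {36, 44, 52}
print next → 36; now {44, 52}
print next → 44; now {52}
print next → 52; now {}
insert 32 → {32}
insert 18 → {18, 32}
insert 34 → {18, 32, 34}
print next → 18; now {32, 34}
print next → 32; now {34}
print next → 34; now {}
insert 23 → {23}
insert 28 → {23, 28}
insert 57 → {23, 28, 57}
insert 31 → {23, 28, 31, 57}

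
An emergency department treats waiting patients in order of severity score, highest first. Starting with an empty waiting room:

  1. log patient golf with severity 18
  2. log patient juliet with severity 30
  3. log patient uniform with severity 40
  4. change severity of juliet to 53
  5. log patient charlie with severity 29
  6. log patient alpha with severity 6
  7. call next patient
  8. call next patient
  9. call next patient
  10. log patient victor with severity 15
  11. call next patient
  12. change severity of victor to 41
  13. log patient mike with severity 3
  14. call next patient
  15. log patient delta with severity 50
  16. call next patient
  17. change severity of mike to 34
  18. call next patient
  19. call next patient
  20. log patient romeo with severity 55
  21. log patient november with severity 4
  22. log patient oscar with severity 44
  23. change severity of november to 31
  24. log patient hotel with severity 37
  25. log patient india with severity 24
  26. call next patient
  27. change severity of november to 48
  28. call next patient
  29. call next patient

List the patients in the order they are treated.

add golf (severity 18) → {golf:18}
add juliet (severity 30) → {juliet:30, golf:18}
add uniform (severity 40) → {uniform:40, juliet:30, golf:18}
update juliet to severity 53 → {juliet:53, uniform:40, golf:18}
add charlie (severity 29) → {juliet:53, uniform:40, charlie:29, golf:18}
add alpha (severity 6) → {juliet:53, uniform:40, charlie:29, golf:18, alpha:6}
call next patient → juliet; now {uniform:40, charlie:29, golf:18, alpha:6}
call next patient → uniform; now {charlie:29, golf:18, alpha:6}
call next patient → charlie; now {golf:18, alpha:6}
add victor (severity 15) → {golf:18, victor:15, alpha:6}
call next patient → golf; now {victor:15, alpha:6}
update victor to severity 41 → {victor:41, alpha:6}
add mike (severity 3) → {victor:41, alpha:6, mike:3}
call next patient → victor; now {alpha:6, mike:3}
add delta (severity 50) → {delta:50, alpha:6, mike:3}
call next patient → delta; now {alpha:6, mike:3}
update mike to severity 34 → {mike:34, alpha:6}
call next patient → mike; now {alpha:6}
call next patient → alpha; now {}
add romeo (severity 55) → {romeo:55}
add november (severity 4) → {romeo:55, november:4}
add oscar (severity 44) → {romeo:55, oscar:44, november:4}
update november to severity 31 → {romeo:55, oscar:44, november:31}
add hotel (severity 37) → {romeo:55, oscar:44, hotel:37, november:31}
add india (severity 24) → {romeo:55, oscar:44, hotel:37, november:31, india:24}
call next patient → romeo; now {oscar:44, hotel:37, november:31, india:24}
update november to severity 48 → {november:48, oscar:44, hotel:37, india:24}
call next patient → november; now {oscar:44, hotel:37, india:24}
call next patient → oscar; now {hotel:37, india:24}

juliet, uniform, charlie, golf, victor, delta, mike, alpha, romeo, november, oscar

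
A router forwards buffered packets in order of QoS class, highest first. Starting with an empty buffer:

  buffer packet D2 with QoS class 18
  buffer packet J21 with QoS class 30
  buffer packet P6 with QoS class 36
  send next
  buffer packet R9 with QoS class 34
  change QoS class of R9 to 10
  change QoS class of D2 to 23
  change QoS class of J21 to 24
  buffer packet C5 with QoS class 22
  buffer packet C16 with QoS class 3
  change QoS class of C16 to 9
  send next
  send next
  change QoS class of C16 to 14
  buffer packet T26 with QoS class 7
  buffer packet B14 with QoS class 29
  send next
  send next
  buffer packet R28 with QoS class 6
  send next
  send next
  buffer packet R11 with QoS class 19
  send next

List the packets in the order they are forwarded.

add D2 (QoS class 18) → {D2:18}
add J21 (QoS class 30) → {J21:30, D2:18}
add P6 (QoS class 36) → {P6:36, J21:30, D2:18}
send next → P6; now {J21:30, D2:18}
add R9 (QoS class 34) → {R9:34, J21:30, D2:18}
update R9 to QoS class 10 → {J21:30, D2:18, R9:10}
update D2 to QoS class 23 → {J21:30, D2:23, R9:10}
update J21 to QoS class 24 → {J21:24, D2:23, R9:10}
add C5 (QoS class 22) → {J21:24, D2:23, C5:22, R9:10}
add C16 (QoS class 3) → {J21:24, D2:23, C5:22, R9:10, C16:3}
update C16 to QoS class 9 → {J21:24, D2:23, C5:22, R9:10, C16:9}
send next → J21; now {D2:23, C5:22, R9:10, C16:9}
send next → D2; now {C5:22, R9:10, C16:9}
update C16 to QoS class 14 → {C5:22, C16:14, R9:10}
add T26 (QoS class 7) → {C5:22, C16:14, R9:10, T26:7}
add B14 (QoS class 29) → {B14:29, C5:22, C16:14, R9:10, T26:7}
send next → B14; now {C5:22, C16:14, R9:10, T26:7}
send next → C5; now {C16:14, R9:10, T26:7}
add R28 (QoS class 6) → {C16:14, R9:10, T26:7, R28:6}
send next → C16; now {R9:10, T26:7, R28:6}
send next → R9; now {T26:7, R28:6}
add R11 (QoS class 19) → {R11:19, T26:7, R28:6}
send next → R11; now {T26:7, R28:6}

[P6, J21, D2, B14, C5, C16, R9, R11]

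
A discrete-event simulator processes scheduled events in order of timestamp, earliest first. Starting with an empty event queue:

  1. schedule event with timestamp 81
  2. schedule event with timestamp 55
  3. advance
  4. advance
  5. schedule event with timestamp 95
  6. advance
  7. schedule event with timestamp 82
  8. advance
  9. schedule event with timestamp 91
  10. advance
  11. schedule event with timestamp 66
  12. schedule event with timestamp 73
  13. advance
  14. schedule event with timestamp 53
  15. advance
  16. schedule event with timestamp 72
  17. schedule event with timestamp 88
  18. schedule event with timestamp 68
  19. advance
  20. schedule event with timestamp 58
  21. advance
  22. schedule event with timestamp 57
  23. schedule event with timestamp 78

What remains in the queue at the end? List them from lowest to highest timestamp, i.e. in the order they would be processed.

57 → 72 → 73 → 78 → 88

insert 81 → {81}
insert 55 → {55, 81}
advance → 55; now {81}
advance → 81; now {}
insert 95 → {95}
advance → 95; now {}
insert 82 → {82}
advance → 82; now {}
insert 91 → {91}
advance → 91; now {}
insert 66 → {66}
insert 73 → {66, 73}
advance → 66; now {73}
insert 53 → {53, 73}
advance → 53; now {73}
insert 72 → {72, 73}
insert 88 → {72, 73, 88}
insert 68 → {68, 72, 73, 88}
advance → 68; now {72, 73, 88}
insert 58 → {58, 72, 73, 88}
advance → 58; now {72, 73, 88}
insert 57 → {57, 72, 73, 88}
insert 78 → {57, 72, 73, 78, 88}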